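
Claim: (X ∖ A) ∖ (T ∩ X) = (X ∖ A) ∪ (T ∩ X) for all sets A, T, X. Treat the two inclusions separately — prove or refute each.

The sets are not equal: only the forward inclusion holds.

Forward inclusion. Let x ∈ (X ∖ A) ∖ (T ∩ X). Then x ∈ X and x ∉ A, T, from which x ∈ (X ∖ A) ∪ (T ∩ X).

Reverse inclusion. This inclusion fails. Take A = ∅, T = {1}, X = {1}; then 1 ∈ (X ∖ A) ∪ (T ∩ X) but 1 ∉ (X ∖ A) ∖ (T ∩ X).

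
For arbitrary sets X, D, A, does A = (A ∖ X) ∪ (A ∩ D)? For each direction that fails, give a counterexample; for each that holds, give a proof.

(⊆) This inclusion fails. Take X = {1}, D = ∅, A = {1}; then 1 ∈ A but 1 ∉ (A ∖ X) ∪ (A ∩ D).

(⊇) Let x ∈ (A ∖ X) ∪ (A ∩ D). Then either x ∈ A and x ∉ X, D; or x ∈ D ∩ A and x ∉ X; or x ∈ X ∩ D ∩ A. In each case x ∈ A, so (A ∖ X) ∪ (A ∩ D) ⊆ A.

The sets are not equal: only the reverse inclusion holds.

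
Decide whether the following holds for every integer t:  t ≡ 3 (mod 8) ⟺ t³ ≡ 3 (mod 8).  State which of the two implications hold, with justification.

Equivalent; both directions hold.

Converse. Suppose t³ ≡ 3 (mod 8). The only residue r in {0, …, 7} with r³ ≡ 3 (mod 8) is r = 3, so t ≡ 3 (mod 8).

Forward direction. Suppose t ≡ 3 (mod 8). Write t = 8j + 3. Then (8j + 3)³ = 512j³ + 576j² + 216j + 27 = 8(64j³ + 72j² + 27j + 3) + 3, so t³ ≡ 3 (mod 8).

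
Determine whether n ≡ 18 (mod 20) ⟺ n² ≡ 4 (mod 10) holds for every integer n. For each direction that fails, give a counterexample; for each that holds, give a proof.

(⇒) Suppose n ≡ 18 (mod 20). Then n² ≡ 18² = 324 (mod 20), and since 10 ∣ 20, also n² ≡ 4 (mod 10).

(⇐) This fails: take n = 2. Then 2² = 4 ≡ 4 (mod 10), yet 2 ≡ 2 (mod 20), not 18.

Only the forward direction holds.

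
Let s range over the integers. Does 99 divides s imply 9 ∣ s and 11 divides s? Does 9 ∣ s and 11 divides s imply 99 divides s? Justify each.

Both directions hold.

[⇐] Suppose 9 ∣ s and 11 ∣ s. Any common multiple of 9 and 11 is a multiple of their lcm; here gcd(9, 11) = 1, so lcm(9, 11) = 9·11 = 99, so 99 ∣ s.

[⇒] If 99 ∣ s, write s = 99q. Since 99 = 11·9, s = 9·(11q), so 9 ∣ s; and since 99 = 9·11, s = 11·(9q), so 11 ∣ s.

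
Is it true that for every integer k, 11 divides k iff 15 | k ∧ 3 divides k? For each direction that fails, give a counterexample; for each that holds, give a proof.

[⇒] This fails: take k = 11. Certainly 11 ∣ 11, but 15 ∤ 11.

[⇐] This fails: take k = 15. Both 15 ∣ 15 and 3 ∣ 15, yet 15 is not a multiple of 11 (since 15 = 1·11 + 4), so 11 ∤ 15.

(⇒) fails and (⇐) fails.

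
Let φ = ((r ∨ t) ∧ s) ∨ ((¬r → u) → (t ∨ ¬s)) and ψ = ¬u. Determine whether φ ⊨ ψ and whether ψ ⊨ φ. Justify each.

Forward direction. This fails. Under s = F, t = F, u = T, r = F, the left side is true but the right side is false.

Converse. Assume the antecedent. If u is true, the antecedent cannot hold. If u is false, the consequent reduces to true regardless of the other variables. Either way the consequent holds.

Not equivalent: only (⇐) holds.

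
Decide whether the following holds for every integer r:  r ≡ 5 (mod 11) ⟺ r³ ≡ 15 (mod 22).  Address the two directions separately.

(→) This fails: take r = 16. Then 16 ≡ 5 (mod 11), but 16³ = 4096 ≡ 4 (mod 22), not 15.

(←) Conversely, the residues r modulo 22 with r³ ≡ 15 (mod 22) are exactly {5}, and each is ≡ 5 (mod 11).

Only the reverse direction holds.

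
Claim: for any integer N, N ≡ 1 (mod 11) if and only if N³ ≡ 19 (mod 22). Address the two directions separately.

Neither implication holds.

(⟹) This fails: take N = 1. Then 1 ≡ 1 (mod 11), but 1³ = 1 ≡ 1 (mod 22), not 19.

(⟸) This fails: take N = 13. Then 13³ = 2197 ≡ 19 (mod 22), yet 13 ≡ 2 (mod 11), not 1.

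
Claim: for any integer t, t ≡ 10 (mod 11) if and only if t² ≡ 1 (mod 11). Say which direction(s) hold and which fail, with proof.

(⇒) Suppose t ≡ 10 (mod 11). Write t = 11j + 10. Then (11j + 10)² = 121j² + 220j + 100 = 11(11j² + 20j + 9) + 1, so t² ≡ 1 (mod 11).

(⇐) This fails: take t = 1. Then 1² = 1 ≡ 1 (mod 11), yet 1 ≡ 1 (mod 11), not 10.

The forward direction holds; the converse fails.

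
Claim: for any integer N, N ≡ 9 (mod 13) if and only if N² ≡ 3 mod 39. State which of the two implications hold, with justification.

(⇒) This fails: take N = 22. Then 22 ≡ 9 (mod 13), but 22² = 484 ≡ 16 (mod 39), not 3.

(⇐) This fails: take N = 30. Then 30² = 900 ≡ 3 (mod 39), yet 30 ≡ 4 (mod 13), not 9.

Neither direction holds.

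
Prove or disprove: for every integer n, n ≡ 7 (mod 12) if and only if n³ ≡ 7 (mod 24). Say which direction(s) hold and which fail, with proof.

The forward direction fails; the converse holds.

(⇒) This fails: take n = 19. Then 19 ≡ 7 (mod 12), but 19³ = 6859 ≡ 19 (mod 24), not 7.

(⇐) Conversely, the residues r modulo 24 with r³ ≡ 7 (mod 24) are exactly {7}, and each is ≡ 7 (mod 12).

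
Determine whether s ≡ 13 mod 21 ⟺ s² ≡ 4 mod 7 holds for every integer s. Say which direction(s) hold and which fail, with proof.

Forward direction. This fails: take s = 13. Then 13 ≡ 13 (mod 21), but 13² = 169 ≡ 1 (mod 7), not 4.

Converse. This fails: take s = 2. Then 2² = 4 ≡ 4 (mod 7), yet 2 ≡ 2 (mod 21), not 13.

Neither direction holds.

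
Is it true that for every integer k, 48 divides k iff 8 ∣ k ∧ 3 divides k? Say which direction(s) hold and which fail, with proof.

[⇐] This fails: take k = 24. Both 8 ∣ 24 and 3 ∣ 24, yet 24 is not a multiple of 48 (since 24 = 0·48 + 24), so 48 ∤ 24.

[⇒] If 48 ∣ k, write k = 48q. Since 48 = 6·8, k = 8·(6q), so 8 ∣ k; and since 48 = 16·3, k = 3·(16q), so 3 ∣ k.

(⇒) holds; (⇐) fails.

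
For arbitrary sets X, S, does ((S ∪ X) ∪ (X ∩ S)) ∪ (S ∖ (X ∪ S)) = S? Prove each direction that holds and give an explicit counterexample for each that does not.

(⟹) This inclusion fails. Take X = {1}, S = ∅; then 1 ∈ ((S ∪ X) ∪ (X ∩ S)) ∪ (S ∖ (X ∪ S)) but 1 ∉ S.

(⟸) Let x ∈ S. Then either x ∈ S and x ∉ X; or x ∈ X ∩ S. In each case x ∈ ((S ∪ X) ∪ (X ∩ S)) ∪ (S ∖ (X ∪ S)), so S ⊆ ((S ∪ X) ∪ (X ∩ S)) ∪ (S ∖ (X ∪ S)).

(⊆) fails; (⊇) holds.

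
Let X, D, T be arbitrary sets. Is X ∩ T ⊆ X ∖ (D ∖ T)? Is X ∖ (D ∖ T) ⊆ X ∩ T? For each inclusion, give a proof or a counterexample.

Only the forward inclusion holds.

Forward inclusion. Let x ∈ X ∩ T. Then either x ∈ X ∩ T and x ∉ D; or x ∈ X ∩ D ∩ T. In each case x ∈ X ∖ (D ∖ T), so X ∩ T ⊆ X ∖ (D ∖ T).

Reverse inclusion. This inclusion fails. Take X = {1}, D = ∅, T = ∅; then 1 ∈ X ∖ (D ∖ T) but 1 ∉ X ∩ T.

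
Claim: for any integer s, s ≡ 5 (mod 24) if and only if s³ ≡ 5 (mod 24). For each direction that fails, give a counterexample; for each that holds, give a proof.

Both directions hold.

(←) Suppose s³ ≡ 5 (mod 24). The only residue r in {0, …, 23} with r³ ≡ 5 (mod 24) is r = 5, so s ≡ 5 (mod 24).

(→) Suppose s ≡ 5 (mod 24). Write s = 24j + 5. Then (24j + 5)³ = 13824j³ + 8640j² + 1800j + 125 = 24(576j³ + 360j² + 75j + 5) + 5, so s³ ≡ 5 (mod 24).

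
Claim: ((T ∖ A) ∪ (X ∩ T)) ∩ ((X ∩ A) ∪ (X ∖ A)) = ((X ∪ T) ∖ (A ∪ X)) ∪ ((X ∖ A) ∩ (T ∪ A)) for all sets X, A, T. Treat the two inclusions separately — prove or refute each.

(⊆) fails and (⊇) fails.

(⟹) This inclusion fails. Take X = {1}, A = {1}, T = {1}; then 1 ∈ ((T ∖ A) ∪ (X ∩ T)) ∩ ((X ∩ A) ∪ (X ∖ A)) but 1 ∉ ((X ∪ T) ∖ (A ∪ X)) ∪ ((X ∖ A) ∩ (T ∪ A)).

(⟸) This inclusion fails. Take X = ∅, A = ∅, T = {1}; then 1 ∈ ((X ∪ T) ∖ (A ∪ X)) ∪ ((X ∖ A) ∩ (T ∪ A)) but 1 ∉ ((T ∖ A) ∪ (X ∩ T)) ∩ ((X ∩ A) ∪ (X ∖ A)).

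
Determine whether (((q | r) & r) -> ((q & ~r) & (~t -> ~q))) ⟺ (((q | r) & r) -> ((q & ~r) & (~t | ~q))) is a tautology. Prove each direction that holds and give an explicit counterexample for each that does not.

Both directions hold; the statement is true.

(→) Assume the antecedent. If q is true, the antecedent forces (q = T, t = F, r = F) or (q = T, t = T, r = F), and the consequent holds there. If q is false, the antecedent forces (q = F, t = F, r = F) or (q = F, t = T, r = F), and the consequent holds there. Either way the consequent holds.

(←) Assume the antecedent. If q is true, the antecedent forces (q = T, t = F, r = F) or (q = T, t = T, r = F), and the consequent holds there. If q is false, the antecedent forces (q = F, t = F, r = F) or (q = F, t = T, r = F), and the consequent holds there. Either way the consequent holds.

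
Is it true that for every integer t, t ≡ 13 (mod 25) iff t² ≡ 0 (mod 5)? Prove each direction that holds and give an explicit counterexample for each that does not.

Forward direction. This fails: take t = 13. Then 13 ≡ 13 (mod 25), but 13² = 169 ≡ 4 (mod 5), not 0.

Converse. This fails: take t = 0. Then 0² = 0 ≡ 0 (mod 5), yet 0 ≡ 0 (mod 25), not 13.

Neither direction holds.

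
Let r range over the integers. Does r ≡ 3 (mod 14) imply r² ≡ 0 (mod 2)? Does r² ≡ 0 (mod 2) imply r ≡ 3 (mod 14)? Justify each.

(⇒) This fails: take r = 3. Then 3 ≡ 3 (mod 14), but 3² = 9 ≡ 1 (mod 2), not 0.

(⇐) This fails: take r = 0. Then 0² = 0 ≡ 0 (mod 2), yet 0 ≡ 0 (mod 14), not 3.

Neither direction holds.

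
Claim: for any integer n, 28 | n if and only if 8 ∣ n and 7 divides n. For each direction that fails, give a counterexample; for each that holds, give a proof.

Forward direction. This fails: take n = 28. Certainly 28 ∣ 28, but 8 ∤ 28.

Converse. Suppose 8 ∣ n and 7 ∣ n. Any common multiple of 8 and 7 is a multiple of their lcm; here gcd(8, 7) = 1, so lcm(8, 7) = 8·7 = 56, so 56 ∣ n. Since 28 ∣ 56, it follows that 28 ∣ n.

(⇒) fails; (⇐) holds.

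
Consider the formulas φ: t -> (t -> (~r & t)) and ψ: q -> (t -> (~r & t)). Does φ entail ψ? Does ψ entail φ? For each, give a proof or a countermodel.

The forward direction holds; the converse fails.

Forward direction. Assume the antecedent. If r is true, the antecedent forces (r = T, q = F, t = F) or (r = T, q = T, t = F), and q -> (t -> (~r & t)) holds there. If r is false, q -> (t -> (~r & t)) reduces to true regardless of the other variables. Either way q -> (t -> (~r & t)) holds.

Converse. This fails. Under r = T, q = F, t = T, the left side is false but the right side is true.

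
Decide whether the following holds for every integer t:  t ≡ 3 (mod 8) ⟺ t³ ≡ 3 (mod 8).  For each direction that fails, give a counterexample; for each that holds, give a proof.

Both directions hold; the statement is true.

(⇒) Suppose t ≡ 3 (mod 8). Write t = 8j + 3. Then (8j + 3)³ = 512j³ + 576j² + 216j + 27 = 8(64j³ + 72j² + 27j + 3) + 3, so t³ ≡ 3 (mod 8).

(⇐) For the converse, argue contrapositively. If t ≢ 3 (mod 8), then t is congruent to one of 0, 1, 2, 4, 5, 6, 7 modulo 8, and these give t³ ≡ 0, 1, 0, 0, 5, 0, 7 respectively — never 3.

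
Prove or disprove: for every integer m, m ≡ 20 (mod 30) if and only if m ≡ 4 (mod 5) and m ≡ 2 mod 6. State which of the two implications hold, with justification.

Forward direction. This fails: m = 20 gives 20 ≡ 20 (mod 30) but 20 ≡ 0 (mod 5), so the conjunction on the right does not hold.

Converse. This fails: m = 14 satisfies both congruences on the right (14 ≡ 4 mod 5 and 14 ≡ 2 mod 6) yet 14 ≡ 14 (mod 30), not 20.

Both directions fail.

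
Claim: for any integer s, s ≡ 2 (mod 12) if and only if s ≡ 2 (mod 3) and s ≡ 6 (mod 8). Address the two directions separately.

[⇒] This fails: s = 2 gives 2 ≡ 2 (mod 12) but 2 ≡ 2 (mod 8), so the conjunction on the right does not hold.

[⇐] Conversely, if s ≡ 2 (mod 3) and s ≡ 6 (mod 8), then by the Chinese remainder theorem s ≡ 14 (mod 24). Since 14 ≡ 2 (mod 12) and 12 ∣ 24, we get s ≡ 2 (mod 12).

Only the converse holds.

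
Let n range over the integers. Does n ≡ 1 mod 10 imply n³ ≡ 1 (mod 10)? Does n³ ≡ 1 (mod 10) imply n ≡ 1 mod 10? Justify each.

Converse. Suppose n³ ≡ 1 (mod 10). The only residue r in {0, …, 9} with r³ ≡ 1 (mod 10) is r = 1, so n ≡ 1 (mod 10).

Forward direction. Suppose n ≡ 1 mod 10. Write n = 10j + 1. Then (10j + 1)³ = 1000j³ + 300j² + 30j + 1 = 10(100j³ + 30j² + 3j) + 1, so n³ ≡ 1 (mod 10).

Both implications hold.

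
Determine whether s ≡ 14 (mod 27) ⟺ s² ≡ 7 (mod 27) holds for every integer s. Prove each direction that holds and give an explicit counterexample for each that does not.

(⇒) Suppose s ≡ 14 (mod 27). Write s = 27j + 14. Then (27j + 14)² = 729j² + 756j + 196 = 27(27j² + 28j + 7) + 7, so s² ≡ 7 (mod 27).

(⇐) This fails: take s = 13. Then 13² = 169 ≡ 7 (mod 27), yet 13 ≡ 13 (mod 27), not 14.

Only the forward implication holds.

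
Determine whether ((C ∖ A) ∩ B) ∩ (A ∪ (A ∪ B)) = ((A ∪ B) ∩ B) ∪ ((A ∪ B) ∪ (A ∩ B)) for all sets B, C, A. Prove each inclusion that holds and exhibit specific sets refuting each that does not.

Forward inclusion. Let x ∈ ((C ∖ A) ∩ B) ∩ (A ∪ (A ∪ B)). Then x ∈ B ∩ C and x ∉ A, from which x ∈ ((A ∪ B) ∩ B) ∪ ((A ∪ B) ∪ (A ∩ B)).

Reverse inclusion. This inclusion fails. Take B = {1}, C = ∅, A = ∅; then 1 ∈ ((A ∪ B) ∩ B) ∪ ((A ∪ B) ∪ (A ∩ B)) but 1 ∉ ((C ∖ A) ∩ B) ∩ (A ∪ (A ∪ B)).

(⊆) holds; (⊇) fails.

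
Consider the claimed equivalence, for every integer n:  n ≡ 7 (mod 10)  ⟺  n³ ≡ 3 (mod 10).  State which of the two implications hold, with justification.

Equivalent; both directions hold.

Forward direction. Suppose n ≡ 7 (mod 10). Write n = 10j + 7. Then (10j + 7)³ = 1000j³ + 2100j² + 1470j + 343 = 10(100j³ + 210j² + 147j + 34) + 3, so n³ ≡ 3 (mod 10).

Converse. Suppose n³ ≡ 3 (mod 10). The only residue r in {0, …, 9} with r³ ≡ 3 (mod 10) is r = 7, so n ≡ 7 (mod 10).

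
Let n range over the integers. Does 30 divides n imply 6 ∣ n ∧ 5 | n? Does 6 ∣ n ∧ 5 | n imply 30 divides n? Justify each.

(⟸) Suppose 6 ∣ n and 5 ∣ n. Any common multiple of 6 and 5 is a multiple of their lcm; here gcd(6, 5) = 1, so lcm(6, 5) = 6·5 = 30, so 30 ∣ n.

(⟹) If 30 ∣ n, write n = 30q. Since 30 = 5·6, n = 6·(5q), so 6 ∣ n; and since 30 = 6·5, n = 5·(6q), so 5 ∣ n.

Both implications hold.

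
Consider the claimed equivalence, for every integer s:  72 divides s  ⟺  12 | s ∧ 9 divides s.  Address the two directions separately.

Only the forward implication holds.

Forward direction. If 72 ∣ s, write s = 72q. Since 72 = 6·12, s = 12·(6q), so 12 ∣ s; and since 72 = 8·9, s = 9·(8q), so 9 ∣ s.

Converse. This fails: take s = 36. Both 12 ∣ 36 and 9 ∣ 36, yet 36 is not a multiple of 72 (since 36 = 0·72 + 36), so 72 ∤ 36.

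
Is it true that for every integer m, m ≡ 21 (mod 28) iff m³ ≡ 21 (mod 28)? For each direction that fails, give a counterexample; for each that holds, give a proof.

Both directions hold.

Converse. Suppose m³ ≡ 21 (mod 28). The only residue r in {0, …, 27} with r³ ≡ 21 (mod 28) is r = 21, so m ≡ 21 (mod 28).

Forward direction. Suppose m ≡ 21 (mod 28). Write m = 28j + 21. Then (28j + 21)³ = 21952j³ + 49392j² + 37044j + 9261 = 28(784j³ + 1764j² + 1323j + 330) + 21, so m³ ≡ 21 (mod 28).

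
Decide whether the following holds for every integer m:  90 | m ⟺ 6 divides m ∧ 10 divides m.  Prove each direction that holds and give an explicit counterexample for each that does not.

Only the forward implication holds.

(←) This fails: take m = 30. Both 6 ∣ 30 and 10 ∣ 30, yet 30 is not a multiple of 90 (since 30 = 0·90 + 30), so 90 ∤ 30.

(→) If 90 ∣ m, write m = 90q. Since 90 = 15·6, m = 6·(15q), so 6 ∣ m; and since 90 = 9·10, m = 10·(9q), so 10 ∣ m.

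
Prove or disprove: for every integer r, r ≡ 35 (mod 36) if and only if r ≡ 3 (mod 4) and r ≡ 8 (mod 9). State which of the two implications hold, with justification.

Both directions hold.

(←) If r ≡ 3 (mod 4) and r ≡ 8 (mod 9), then by the Chinese remainder theorem r ≡ 35 (mod 36). This is exactly r ≡ 35 (mod 36).

(→) Suppose r ≡ 35 (mod 36); write r = 36j + 35. Since 4 ∣ 36, reducing mod 4 gives r ≡ 35 ≡ 3 (mod 4); since 9 ∣ 36, reducing mod 9 gives r ≡ 35 ≡ 8 (mod 9).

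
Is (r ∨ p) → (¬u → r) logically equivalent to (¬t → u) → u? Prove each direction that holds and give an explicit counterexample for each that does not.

Neither direction holds.

[⇒] This fails. Under p = F, r = F, t = T, u = F, the left side is true but the right side is false.

[⇐] This fails. Under p = T, r = F, t = F, u = F, the left side is false but the right side is true.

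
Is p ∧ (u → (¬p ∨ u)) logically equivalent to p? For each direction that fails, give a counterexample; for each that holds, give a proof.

Forward direction. Assume the antecedent. If u is true, the antecedent forces (u = T, p = T), and p holds there. If u is false, the antecedent forces (u = F, p = T), and p holds there. Either way p holds.

Converse. Assume the antecedent. If u is true, the antecedent forces (u = T, p = T), and p ∧ (u → (¬p ∨ u)) holds there. If u is false, the antecedent forces (u = F, p = T), and p ∧ (u → (¬p ∨ u)) holds there. Either way p ∧ (u → (¬p ∨ u)) holds.

The biconditional holds.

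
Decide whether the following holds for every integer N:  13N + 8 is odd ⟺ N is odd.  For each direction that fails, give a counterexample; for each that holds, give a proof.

(→) Suppose 13N + 8 is odd. Since 13 is odd, 13N and N have the same parity, so 13N + 8 ≡ N + 8 (mod 2). As 8 is even, 13N + 8 is odd exactly when N is odd. Thus N is odd.

(←) Conversely, suppose N is odd; write N = 2j + 1. Then 13N + 8 = 13·(2j + 1) + 8 = 2·13j + 21, which is odd.

The biconditional holds.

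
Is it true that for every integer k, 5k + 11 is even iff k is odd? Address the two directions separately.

Both directions hold; the statement is true.

(⇒) Suppose 5k + 11 is even. Since 5 is odd, 5k and k have the same parity, so 5k + 11 ≡ k + 11 (mod 2). As 11 is odd, 5k + 11 is even exactly when k is odd. Thus k is odd.

(⇐) Conversely, suppose k is odd; write k = 2j + 1. Then 5k + 11 = 5·(2j + 1) + 11 = 2·5j + 16, which is even.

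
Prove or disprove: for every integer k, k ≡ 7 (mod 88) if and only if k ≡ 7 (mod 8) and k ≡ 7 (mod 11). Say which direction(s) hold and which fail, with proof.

Both directions hold.

(→) Suppose k ≡ 7 (mod 88); write k = 88j + 7. Since 8 ∣ 88, reducing mod 8 gives k ≡ 7 (mod 8); since 11 ∣ 88, reducing mod 11 gives k ≡ 7 (mod 11).

(←) Conversely, if k ≡ 7 (mod 8) and k ≡ 7 (mod 11), then by the Chinese remainder theorem k ≡ 7 (mod 88). This is exactly k ≡ 7 (mod 88).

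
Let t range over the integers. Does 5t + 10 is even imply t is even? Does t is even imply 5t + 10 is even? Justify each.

Both implications hold.

(⇒) Suppose 5t + 10 is even. Since 5 is odd, 5t and t have the same parity, so 5t + 10 ≡ t + 10 (mod 2). As 10 is even, 5t + 10 is even exactly when t is even. Thus t is even.

(⇐) Conversely, suppose t is even; write t = 2j. Then 5t + 10 = 5·(2j) + 10 = 2·5j + 10, which is even.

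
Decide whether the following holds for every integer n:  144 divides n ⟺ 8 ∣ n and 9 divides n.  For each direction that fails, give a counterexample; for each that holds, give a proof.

Forward direction. If 144 ∣ n, write n = 144q. Since 144 = 18·8, n = 8·(18q), so 8 ∣ n; and since 144 = 16·9, n = 9·(16q), so 9 ∣ n.

Converse. This fails: take n = 72. Both 8 ∣ 72 and 9 ∣ 72, yet 72 is not a multiple of 144 (since 72 = 0·144 + 72), so 144 ∤ 72.

Not equivalent: only (⇒) holds.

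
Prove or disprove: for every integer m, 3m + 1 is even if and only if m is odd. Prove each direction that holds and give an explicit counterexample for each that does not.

(⇐) Suppose m is odd; write m = 2j + 1. Then 3m + 1 = 3·(2j + 1) + 1 = 2·3j + 4, which is even.

(⇒) Suppose 3m + 1 is even. Since 3 is odd, 3m and m have the same parity, so 3m + 1 ≡ m + 1 (mod 2). As 1 is odd, 3m + 1 is even exactly when m is odd. Thus m is odd.

Equivalent; both directions hold.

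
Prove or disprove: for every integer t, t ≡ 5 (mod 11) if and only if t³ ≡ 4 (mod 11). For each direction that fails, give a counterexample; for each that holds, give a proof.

(⇒) Suppose t ≡ 5 (mod 11). Write t = 11j + 5. Then (11j + 5)³ = 1331j³ + 1815j² + 825j + 125 = 11(121j³ + 165j² + 75j + 11) + 4, so t³ ≡ 4 (mod 11).

(⇐) Conversely, suppose t³ ≡ 4 (mod 11). The only residue r in {0, …, 10} with r³ ≡ 4 (mod 11) is r = 5, so t ≡ 5 (mod 11).

Both directions hold.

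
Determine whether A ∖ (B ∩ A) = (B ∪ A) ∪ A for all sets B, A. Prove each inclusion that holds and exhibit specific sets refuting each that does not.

(⊆) Let x ∈ A ∖ (B ∩ A). Then x ∈ A and x ∉ B, from which x ∈ (B ∪ A) ∪ A.

(⊇) This inclusion fails. Take B = {1}, A = ∅; then 1 ∈ (B ∪ A) ∪ A but 1 ∉ A ∖ (B ∩ A).

The sets are not equal: only the forward inclusion holds.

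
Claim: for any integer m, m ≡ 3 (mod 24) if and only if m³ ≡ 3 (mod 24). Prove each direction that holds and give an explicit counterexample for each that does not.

(⟹) Suppose m ≡ 3 (mod 24). Write m = 24j + 3. Then (24j + 3)³ = 13824j³ + 5184j² + 648j + 27 = 24(576j³ + 216j² + 27j + 1) + 3, so m³ ≡ 3 (mod 24).

(⟸) Conversely, suppose m³ ≡ 3 (mod 24). The only residue r in {0, …, 23} with r³ ≡ 3 (mod 24) is r = 3, so m ≡ 3 (mod 24).

Equivalent; both directions hold.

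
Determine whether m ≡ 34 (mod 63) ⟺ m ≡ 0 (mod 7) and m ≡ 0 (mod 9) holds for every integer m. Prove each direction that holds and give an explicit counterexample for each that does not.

[⇒] This fails: m = 34 gives 34 ≡ 34 (mod 63) but 34 ≡ 6 (mod 7), so the conjunction on the right does not hold.

[⇐] This fails: m = 0 satisfies both congruences on the right (0 ≡ 0 mod 7 and 0 ≡ 0 mod 9) yet 0 ≡ 0 (mod 63), not 34.

Both directions fail.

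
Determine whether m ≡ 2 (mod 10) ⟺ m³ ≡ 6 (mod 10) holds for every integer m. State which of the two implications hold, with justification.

Neither direction holds.

(→) This fails: take m = 2. Then 2 ≡ 2 (mod 10), but 2³ = 8 ≡ 8 (mod 10), not 6.

(←) This fails: take m = 6. Then 6³ = 216 ≡ 6 (mod 10), yet 6 ≡ 6 (mod 10), not 2.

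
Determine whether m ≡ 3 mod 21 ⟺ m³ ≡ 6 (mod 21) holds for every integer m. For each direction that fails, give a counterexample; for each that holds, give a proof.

(←) This fails: take m = 6. Then 6³ = 216 ≡ 6 (mod 21), yet 6 ≡ 6 (mod 21), not 3.

(→) Suppose m ≡ 3 mod 21. Write m = 21j + 3. Then (21j + 3)³ = 9261j³ + 3969j² + 567j + 27 = 21(441j³ + 189j² + 27j + 1) + 6, so m³ ≡ 6 (mod 21).

Only the forward implication holds.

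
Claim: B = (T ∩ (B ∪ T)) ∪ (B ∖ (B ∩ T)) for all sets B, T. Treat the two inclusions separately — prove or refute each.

(⊆) holds; (⊇) fails.

(⟸) This inclusion fails. Take B = ∅, T = {1}; then 1 ∈ (T ∩ (B ∪ T)) ∪ (B ∖ (B ∩ T)) but 1 ∉ B.

(⟹) Let x ∈ B. Then either x ∈ B and x ∉ T; or x ∈ B ∩ T. In each case x ∈ (T ∩ (B ∪ T)) ∪ (B ∖ (B ∩ T)), so B ⊆ (T ∩ (B ∪ T)) ∪ (B ∖ (B ∩ T)).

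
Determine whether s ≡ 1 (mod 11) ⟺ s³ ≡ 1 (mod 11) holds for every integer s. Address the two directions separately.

Both directions hold; the statement is true.

(→) Suppose s ≡ 1 (mod 11). Write s = 11j + 1. Then (11j + 1)³ = 1331j³ + 363j² + 33j + 1 = 11(121j³ + 33j² + 3j) + 1, so s³ ≡ 1 (mod 11).

(←) For the converse, argue contrapositively. If s ≢ 1 (mod 11), then s is congruent to one of 0, 2, 3, 4, 5, 6, 7, 8, 9, 10 modulo 11, and these give s³ ≡ 0, 8, 5, 9, 4, 7, 2, 6, 3, 10 respectively — never 1.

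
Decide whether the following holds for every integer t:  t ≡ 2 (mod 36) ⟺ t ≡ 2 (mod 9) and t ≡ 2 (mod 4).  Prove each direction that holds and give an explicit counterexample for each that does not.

(←) If t ≡ 2 (mod 9) and t ≡ 2 (mod 4), then by the Chinese remainder theorem t ≡ 2 (mod 36). This is exactly t ≡ 2 (mod 36).

(→) Suppose t ≡ 2 (mod 36); write t = 36j + 2. Since 9 ∣ 36, reducing mod 9 gives t ≡ 2 (mod 9); since 4 ∣ 36, reducing mod 4 gives t ≡ 2 (mod 4).

The biconditional holds.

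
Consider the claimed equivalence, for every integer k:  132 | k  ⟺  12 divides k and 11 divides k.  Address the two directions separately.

[⇒] If 132 ∣ k, write k = 132q. Since 132 = 11·12, k = 12·(11q), so 12 ∣ k; and since 132 = 12·11, k = 11·(12q), so 11 ∣ k.

[⇐] Suppose 12 ∣ k and 11 ∣ k. Any common multiple of 12 and 11 is a multiple of their lcm; here gcd(12, 11) = 1, so lcm(12, 11) = 12·11 = 132, so 132 ∣ k.

Both directions hold.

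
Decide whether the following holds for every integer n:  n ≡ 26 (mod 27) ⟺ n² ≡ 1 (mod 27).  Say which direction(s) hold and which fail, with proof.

Not equivalent: only (⇒) holds.

Forward direction. Suppose n ≡ 26 (mod 27). Write n = 27j + 26. Then (27j + 26)² = 729j² + 1404j + 676 = 27(27j² + 52j + 25) + 1, so n² ≡ 1 (mod 27).

Converse. This fails: take n = 1. Then 1² = 1 ≡ 1 (mod 27), yet 1 ≡ 1 (mod 27), not 26.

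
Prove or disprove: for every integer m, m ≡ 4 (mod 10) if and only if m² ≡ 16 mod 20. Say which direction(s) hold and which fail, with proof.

(⇐) This fails: take m = 6. Then 6² = 36 ≡ 16 (mod 20), yet 6 ≡ 6 (mod 10), not 4.

(⇒) Suppose m ≡ 4 (mod 10). Working modulo 20, m ∈ {4, 14}; for each such r, r² ≡ 16 (mod 20).

The forward direction holds; the converse fails.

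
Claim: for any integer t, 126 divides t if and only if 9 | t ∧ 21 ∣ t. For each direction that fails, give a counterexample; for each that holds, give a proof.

(←) This fails: take t = 63. Both 9 ∣ 63 and 21 ∣ 63, yet 63 is not a multiple of 126 (since 63 = 0·126 + 63), so 126 ∤ 63.

(→) If 126 ∣ t, write t = 126q. Since 126 = 14·9, t = 9·(14q), so 9 ∣ t; and since 126 = 6·21, t = 21·(6q), so 21 ∣ t.

Only the forward direction holds.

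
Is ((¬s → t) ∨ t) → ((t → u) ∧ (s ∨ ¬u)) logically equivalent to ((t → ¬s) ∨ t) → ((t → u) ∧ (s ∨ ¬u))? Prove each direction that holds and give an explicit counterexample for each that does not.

Forward direction. This fails. Under u = T, s = F, t = F, the left side is true but the right side is false.

Converse. Assume the antecedent. If u is true, the antecedent forces (u = T, s = T, t = F) or (u = T, s = T, t = T), and the consequent holds there. If u is false, the antecedent forces (u = F, s = F, t = F) or (u = F, s = T, t = F), and the consequent holds there. Either way the consequent holds.

The forward direction fails; the converse holds.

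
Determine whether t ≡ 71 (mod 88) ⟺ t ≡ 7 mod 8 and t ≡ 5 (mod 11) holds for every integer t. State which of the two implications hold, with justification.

Equivalent; both directions hold.

(⟹) Suppose t ≡ 71 (mod 88); write t = 88j + 71. Since 8 ∣ 88, reducing mod 8 gives t ≡ 71 ≡ 7 (mod 8); since 11 ∣ 88, reducing mod 11 gives t ≡ 71 ≡ 5 (mod 11).

(⟸) Conversely, if t ≡ 7 (mod 8) and t ≡ 5 (mod 11), then by the Chinese remainder theorem t ≡ 71 (mod 88). This is exactly t ≡ 71 (mod 88).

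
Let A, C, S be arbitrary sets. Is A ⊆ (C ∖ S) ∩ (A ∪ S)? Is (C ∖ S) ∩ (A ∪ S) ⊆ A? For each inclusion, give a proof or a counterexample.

Only the reverse inclusion holds.

Forward inclusion. This inclusion fails. Take A = {1}, C = ∅, S = ∅; then 1 ∈ A but 1 ∉ (C ∖ S) ∩ (A ∪ S).

Reverse inclusion. Let x ∈ (C ∖ S) ∩ (A ∪ S). Then x ∈ A ∩ C and x ∉ S, from which x ∈ A.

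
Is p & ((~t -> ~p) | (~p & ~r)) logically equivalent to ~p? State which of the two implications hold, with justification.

Neither direction holds.

(⇒) This fails. Under r = F, p = T, t = T, the left side is true but the right side is false.

(⇐) This fails. Under r = F, p = F, t = F, the left side is false but the right side is true.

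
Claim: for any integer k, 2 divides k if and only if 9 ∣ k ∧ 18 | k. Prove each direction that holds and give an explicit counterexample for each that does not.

Only the converse holds.

(⟹) This fails: take k = 2. Certainly 2 ∣ 2, but 9 ∤ 2.

(⟸) Suppose 9 ∣ k and 18 ∣ k. Any common multiple of 9 and 18 is a multiple of their lcm; here lcm(9, 18) = 9·18/gcd(9, 18) = 162/9 = 18, so 18 ∣ k. Since 2 ∣ 18, it follows that 2 ∣ k.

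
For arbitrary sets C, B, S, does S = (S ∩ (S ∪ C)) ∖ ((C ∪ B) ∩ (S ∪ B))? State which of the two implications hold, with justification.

The sets are not equal: only the reverse inclusion holds.

Forward inclusion. This inclusion fails. Take C = {1}, B = ∅, S = {1}; then 1 ∈ S but 1 ∉ (S ∩ (S ∪ C)) ∖ ((C ∪ B) ∩ (S ∪ B)).

Reverse inclusion. Let x ∈ (S ∩ (S ∪ C)) ∖ ((C ∪ B) ∩ (S ∪ B)). Then x ∈ S and x ∉ C, B, from which x ∈ S.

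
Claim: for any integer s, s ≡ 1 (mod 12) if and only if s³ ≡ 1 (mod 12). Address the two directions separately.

The biconditional holds.

(→) Suppose s ≡ 1 (mod 12). Write s = 12j + 1. Then (12j + 1)³ = 1728j³ + 432j² + 36j + 1 = 12(144j³ + 36j² + 3j) + 1, so s³ ≡ 1 (mod 12).

(←) Conversely, suppose s³ ≡ 1 (mod 12). The only residue r in {0, …, 11} with r³ ≡ 1 (mod 12) is r = 1, so s ≡ 1 (mod 12).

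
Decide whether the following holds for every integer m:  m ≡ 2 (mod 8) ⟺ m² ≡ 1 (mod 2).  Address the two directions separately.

Both directions fail.

(⟹) This fails: take m = 2. Then 2 ≡ 2 (mod 8), but 2² = 4 ≡ 0 (mod 2), not 1.

(⟸) This fails: take m = 1. Then 1² = 1 ≡ 1 (mod 2), yet 1 ≡ 1 (mod 8), not 2.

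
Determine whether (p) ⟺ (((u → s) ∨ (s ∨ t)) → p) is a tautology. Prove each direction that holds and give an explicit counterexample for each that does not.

(⟸) This fails. Under u = T, s = F, t = F, p = F, the left side is false but the right side is true.

(⟹) Assume the antecedent. If p is true, ((u → s) ∨ (s ∨ t)) → p reduces to true regardless of the other variables. If p is false, the antecedent cannot hold. Either way ((u → s) ∨ (s ∨ t)) → p holds.

(⇒) holds; (⇐) fails.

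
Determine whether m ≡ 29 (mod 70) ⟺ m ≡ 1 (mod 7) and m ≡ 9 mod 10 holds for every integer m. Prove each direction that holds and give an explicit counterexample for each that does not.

Both directions hold.

[⇒] Suppose m ≡ 29 (mod 70); write m = 70j + 29. Since 7 ∣ 70, reducing mod 7 gives m ≡ 29 ≡ 1 (mod 7); since 10 ∣ 70, reducing mod 10 gives m ≡ 29 ≡ 9 (mod 10).

[⇐] Conversely, if m ≡ 1 (mod 7) and m ≡ 9 (mod 10), then by the Chinese remainder theorem m ≡ 29 (mod 70). This is exactly m ≡ 29 (mod 70).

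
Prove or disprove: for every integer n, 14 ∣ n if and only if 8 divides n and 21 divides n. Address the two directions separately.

[⇐] Suppose 8 ∣ n and 21 ∣ n. Any common multiple of 8 and 21 is a multiple of their lcm; here gcd(8, 21) = 1, so lcm(8, 21) = 8·21 = 168, so 168 ∣ n. Since 14 ∣ 168, it follows that 14 ∣ n.

[⇒] This fails: take n = 14. Certainly 14 ∣ 14, but 8 ∤ 14.

Not equivalent: only (⇐) holds.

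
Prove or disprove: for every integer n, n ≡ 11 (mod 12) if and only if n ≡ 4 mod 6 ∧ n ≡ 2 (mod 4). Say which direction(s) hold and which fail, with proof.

(→) This fails: n = 11 gives 11 ≡ 11 (mod 12) but 11 ≡ 5 (mod 6), so the conjunction on the right does not hold.

(←) This fails: n = 10 satisfies both congruences on the right (10 ≡ 4 mod 6 and 10 ≡ 2 mod 4) yet 10 ≡ 10 (mod 12), not 11.

Neither direction holds.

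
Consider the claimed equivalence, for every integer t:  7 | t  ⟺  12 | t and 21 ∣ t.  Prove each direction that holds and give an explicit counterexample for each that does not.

Only the reverse direction holds.

Forward direction. This fails: take t = 7. Certainly 7 ∣ 7, but 12 ∤ 7.

Converse. Suppose 12 ∣ t and 21 ∣ t. Any common multiple of 12 and 21 is a multiple of their lcm; here lcm(12, 21) = 12·21/gcd(12, 21) = 252/3 = 84, so 84 ∣ t. Since 7 ∣ 84, it follows that 7 ∣ t.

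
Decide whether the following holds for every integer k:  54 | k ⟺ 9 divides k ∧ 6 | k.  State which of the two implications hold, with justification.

[⇒] If 54 ∣ k, write k = 54q. Since 54 = 6·9, k = 9·(6q), so 9 ∣ k; and since 54 = 9·6, k = 6·(9q), so 6 ∣ k.

[⇐] This fails: take k = 18. Both 9 ∣ 18 and 6 ∣ 18, yet 18 is not a multiple of 54 (since 18 = 0·54 + 18), so 54 ∤ 18.

(⇒) holds; (⇐) fails.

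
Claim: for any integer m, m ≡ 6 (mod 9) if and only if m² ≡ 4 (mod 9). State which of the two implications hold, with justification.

(⇒) fails and (⇐) fails.

[⇒] This fails: take m = 6. Then 6 ≡ 6 (mod 9), but 6² = 36 ≡ 0 (mod 9), not 4.

[⇐] This fails: take m = 2. Then 2² = 4 ≡ 4 (mod 9), yet 2 ≡ 2 (mod 9), not 6.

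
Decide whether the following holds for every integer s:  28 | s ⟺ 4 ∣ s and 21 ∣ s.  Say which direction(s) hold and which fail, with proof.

(⟹) This fails: take s = 28. Certainly 28 ∣ 28, but 21 ∤ 28.

(⟸) Suppose 4 ∣ s and 21 ∣ s. Any common multiple of 4 and 21 is a multiple of their lcm; here gcd(4, 21) = 1, so lcm(4, 21) = 4·21 = 84, so 84 ∣ s. Since 28 ∣ 84, it follows that 28 ∣ s.

Not equivalent: only (⇐) holds.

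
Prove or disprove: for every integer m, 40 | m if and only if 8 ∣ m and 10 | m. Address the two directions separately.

Both directions hold; the statement is true.

(→) If 40 ∣ m, write m = 40q. Since 40 = 5·8, m = 8·(5q), so 8 ∣ m; and since 40 = 4·10, m = 10·(4q), so 10 ∣ m.

(←) Suppose 8 ∣ m and 10 ∣ m. Any common multiple of 8 and 10 is a multiple of their lcm; here lcm(8, 10) = 8·10/gcd(8, 10) = 80/2 = 40, so 40 ∣ m.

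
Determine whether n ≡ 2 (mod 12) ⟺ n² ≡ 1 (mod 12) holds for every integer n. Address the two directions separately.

Neither direction holds.

[⇒] This fails: take n = 2. Then 2 ≡ 2 (mod 12), but 2² = 4 ≡ 4 (mod 12), not 1.

[⇐] This fails: take n = 1. Then 1² = 1 ≡ 1 (mod 12), yet 1 ≡ 1 (mod 12), not 2.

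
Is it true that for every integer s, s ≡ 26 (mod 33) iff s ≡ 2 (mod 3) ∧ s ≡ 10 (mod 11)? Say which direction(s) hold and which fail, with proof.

Neither implication holds.

(⇒) This fails: s = 26 gives 26 ≡ 26 (mod 33) but 26 ≡ 4 (mod 11), so the conjunction on the right does not hold.

(⇐) This fails: s = 32 satisfies both congruences on the right (32 ≡ 2 mod 3 and 32 ≡ 10 mod 11) yet 32 ≡ 32 (mod 33), not 26.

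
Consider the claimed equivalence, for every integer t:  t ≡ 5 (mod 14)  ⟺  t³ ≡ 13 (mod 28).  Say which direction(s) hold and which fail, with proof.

(⟹) This fails: take t = 19. Then 19 ≡ 5 (mod 14), but 19³ = 6859 ≡ 27 (mod 28), not 13.

(⟸) This fails: take t = 13. Then 13³ = 2197 ≡ 13 (mod 28), yet 13 ≡ 13 (mod 14), not 5.

(⇒) fails and (⇐) fails.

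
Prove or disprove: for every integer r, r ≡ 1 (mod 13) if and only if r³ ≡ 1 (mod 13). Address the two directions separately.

Only the forward direction holds.

[⇐] This fails: take r = 3. Then 3³ = 27 ≡ 1 (mod 13), yet 3 ≡ 3 (mod 13), not 1.

[⇒] Suppose r ≡ 1 (mod 13). Write r = 13j + 1. Then (13j + 1)³ = 2197j³ + 507j² + 39j + 1 = 13(169j³ + 39j² + 3j) + 1, so r³ ≡ 1 (mod 13).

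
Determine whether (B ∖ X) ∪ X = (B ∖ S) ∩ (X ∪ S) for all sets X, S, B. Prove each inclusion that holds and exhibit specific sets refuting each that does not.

Forward inclusion. This inclusion fails. Take X = {1}, S = ∅, B = ∅; then 1 ∈ (B ∖ X) ∪ X but 1 ∉ (B ∖ S) ∩ (X ∪ S).

Reverse inclusion. Let x ∈ (B ∖ S) ∩ (X ∪ S). Then x ∈ X ∩ B and x ∉ S, from which x ∈ (B ∖ X) ∪ X.

The sets are not equal: only the reverse inclusion holds.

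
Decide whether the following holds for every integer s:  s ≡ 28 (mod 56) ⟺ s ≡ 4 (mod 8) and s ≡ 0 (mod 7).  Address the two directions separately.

(⟹) Suppose s ≡ 28 (mod 56); write s = 56j + 28. Since 8 ∣ 56, reducing mod 8 gives s ≡ 28 ≡ 4 (mod 8); since 7 ∣ 56, reducing mod 7 gives s ≡ 28 ≡ 0 (mod 7).

(⟸) Conversely, if s ≡ 4 (mod 8) and s ≡ 0 (mod 7), then by the Chinese remainder theorem s ≡ 28 (mod 56). This is exactly s ≡ 28 (mod 56).

Both implications hold.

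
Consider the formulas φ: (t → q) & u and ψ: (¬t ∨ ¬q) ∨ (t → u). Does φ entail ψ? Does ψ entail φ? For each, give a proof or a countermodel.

(⇒) Assume the antecedent. If t is true, the antecedent forces (t = T, q = T, u = T), and (¬t ∨ ¬q) ∨ (t → u) holds there. If t is false, (¬t ∨ ¬q) ∨ (t → u) reduces to true regardless of the other variables. Either way (¬t ∨ ¬q) ∨ (t → u) holds.

(⇐) This fails. Under t = F, q = F, u = F, the left side is false but the right side is true.

Not equivalent: only (⇒) holds.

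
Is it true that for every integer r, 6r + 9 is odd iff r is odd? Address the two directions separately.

Forward direction. This fails: take r = 4. Then 6r + 9 = 33, which is odd, yet r = 4 is even, not odd.

Converse. Suppose r is odd. Since 6 is even, 6r is even for every r, so 6r + 9 has the same parity as 9, which is odd. Hence 6r + 9 is odd.

Not equivalent: only (⇐) holds.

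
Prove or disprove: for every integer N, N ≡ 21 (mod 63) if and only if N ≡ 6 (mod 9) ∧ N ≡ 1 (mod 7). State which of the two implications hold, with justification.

Neither direction holds.

[⇒] This fails: N = 21 gives 21 ≡ 21 (mod 63) but 21 ≡ 3 (mod 9), so the conjunction on the right does not hold.

[⇐] This fails: N = 15 satisfies both congruences on the right (15 ≡ 6 mod 9 and 15 ≡ 1 mod 7) yet 15 ≡ 15 (mod 63), not 21.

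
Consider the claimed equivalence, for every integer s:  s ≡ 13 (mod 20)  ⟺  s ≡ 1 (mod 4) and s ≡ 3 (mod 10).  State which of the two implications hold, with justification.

Both directions hold.

(⟹) Suppose s ≡ 13 (mod 20); write s = 20j + 13. Since 4 ∣ 20, reducing mod 4 gives s ≡ 13 ≡ 1 (mod 4); since 10 ∣ 20, reducing mod 10 gives s ≡ 13 ≡ 3 (mod 10).

(⟸) Conversely, if s ≡ 1 (mod 4) and s ≡ 3 (mod 10), then by the Chinese remainder theorem s ≡ 13 (mod 20). This is exactly s ≡ 13 (mod 20).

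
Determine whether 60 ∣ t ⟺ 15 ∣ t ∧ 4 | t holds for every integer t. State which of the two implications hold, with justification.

Both directions hold.

Converse. Suppose 15 ∣ t and 4 ∣ t. Any common multiple of 15 and 4 is a multiple of their lcm; here gcd(15, 4) = 1, so lcm(15, 4) = 15·4 = 60, so 60 ∣ t.

Forward direction. If 60 ∣ t, write t = 60q. Since 60 = 4·15, t = 15·(4q), so 15 ∣ t; and since 60 = 15·4, t = 4·(15q), so 4 ∣ t.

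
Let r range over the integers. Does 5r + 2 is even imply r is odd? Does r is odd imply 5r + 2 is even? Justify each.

(⟹) This fails: r = 6 gives 5r + 2 = 32, which is even, but 6 is even, not odd.

(⟸) This also fails: r = 5 is odd, but 5r + 2 = 27 is odd, not even.

Both directions fail.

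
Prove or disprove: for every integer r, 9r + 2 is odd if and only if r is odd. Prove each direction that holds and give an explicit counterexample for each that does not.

[⇒] Suppose 9r + 2 is odd. Since 9 is odd, 9r and r have the same parity, so 9r + 2 ≡ r + 2 (mod 2). As 2 is even, 9r + 2 is odd exactly when r is odd. Thus r is odd.

[⇐] Conversely, suppose r is odd; write r = 2j + 1. Then 9r + 2 = 9·(2j + 1) + 2 = 2·9j + 11, which is odd.

Both implications hold.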